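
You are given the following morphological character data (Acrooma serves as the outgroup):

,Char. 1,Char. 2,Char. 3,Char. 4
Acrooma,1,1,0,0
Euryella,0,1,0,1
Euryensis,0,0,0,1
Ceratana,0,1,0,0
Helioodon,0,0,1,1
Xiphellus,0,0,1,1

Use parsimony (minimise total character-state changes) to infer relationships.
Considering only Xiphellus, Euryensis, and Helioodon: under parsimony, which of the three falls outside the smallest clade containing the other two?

Character polarity is set by the outgroup: the derived state is whichever differs from the outgroup's state, so for Char. 1, Char. 2 the derived state is '0', and for the remaining characters it is '1'.
Char. 1 (derived state '0') is shared by all ingroup taxa — unites the whole ingroup.
Char. 2: derived state '0' in Euryensis, Helioodon, and Xiphellus only — synapomorphy for {Euryensis, Helioodon, Xiphellus}.
Char. 3: derived state '1' in Helioodon and Xiphellus only — synapomorphy for {Helioodon, Xiphellus}.
Char. 4: derived state '1' in Euryella, Euryensis, Helioodon, and Xiphellus only — synapomorphy for {Euryella, Euryensis, Helioodon, Xiphellus}.
Most parsimonious ingroup topology: ((Euryella,(Euryensis,(Helioodon,Xiphellus))),Ceratana).
Helioodon and Xiphellus share a more recent common ancestor with each other than either does with Euryensis, so Euryensis is the least closely related of the three.

Euryensis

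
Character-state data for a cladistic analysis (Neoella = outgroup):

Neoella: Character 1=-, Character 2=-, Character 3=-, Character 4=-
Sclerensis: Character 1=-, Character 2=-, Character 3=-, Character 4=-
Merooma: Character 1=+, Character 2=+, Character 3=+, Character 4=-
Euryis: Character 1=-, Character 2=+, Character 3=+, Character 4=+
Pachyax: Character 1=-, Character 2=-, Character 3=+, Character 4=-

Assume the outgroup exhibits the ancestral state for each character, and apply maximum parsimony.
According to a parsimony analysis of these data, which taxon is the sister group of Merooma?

Euryis

The outgroup has state '-' for every character, so '+' is the derived state throughout.
Character 1 (derived state '+') is unique to Merooma (autapomorphy; uninformative for grouping).
Character 2: derived state '+' in Euryis and Merooma only — synapomorphy for {Euryis, Merooma}.
Character 3 (derived state '+') is shared by Euryis, Merooma, and Pachyax — a synapomorphy uniting that clade.
Character 4: derived state '+' in Euryis only — an autapomorphy, so it tells us nothing about relationships among taxa.
Most parsimonious ingroup topology: (Sclerensis,((Merooma,Euryis),Pachyax)).
Merooma and Euryis form a cherry on this tree, so they are sister taxa.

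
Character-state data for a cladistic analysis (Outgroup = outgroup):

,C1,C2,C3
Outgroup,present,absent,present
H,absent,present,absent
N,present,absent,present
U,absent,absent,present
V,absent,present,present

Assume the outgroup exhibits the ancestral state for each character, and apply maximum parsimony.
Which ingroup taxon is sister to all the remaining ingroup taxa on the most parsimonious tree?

N

Character polarity is set by the outgroup: the derived state is whichever differs from the outgroup's state, so for C1, C3 the derived state is 'absent', and for the remaining characters it is 'present'.
Only H, U, and V show the derived state 'absent' for C1, supporting them as a clade.
C2 (derived state 'present') is shared by H and V — a synapomorphy uniting that clade.
C3: derived state 'absent' in H only — an autapomorphy, so it tells us nothing about relationships among taxa.
Most parsimonious ingroup topology: (((H,V),U),N).
N is sister to the clade containing all other ingroup taxa, so it is the earliest-diverging (most basal) ingroup lineage.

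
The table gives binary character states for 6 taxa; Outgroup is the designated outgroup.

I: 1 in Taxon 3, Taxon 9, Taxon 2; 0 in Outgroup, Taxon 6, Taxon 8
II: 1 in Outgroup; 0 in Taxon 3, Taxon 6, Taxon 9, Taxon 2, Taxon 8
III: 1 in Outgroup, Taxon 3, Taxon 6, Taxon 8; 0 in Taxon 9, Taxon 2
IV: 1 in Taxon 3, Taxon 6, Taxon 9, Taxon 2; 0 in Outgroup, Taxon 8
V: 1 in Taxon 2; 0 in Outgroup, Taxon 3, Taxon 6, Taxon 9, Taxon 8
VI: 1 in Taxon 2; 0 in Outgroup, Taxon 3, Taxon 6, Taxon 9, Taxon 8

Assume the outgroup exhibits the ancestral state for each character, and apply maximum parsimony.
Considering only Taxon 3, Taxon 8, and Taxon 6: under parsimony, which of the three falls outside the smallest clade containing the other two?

Character polarity is set by the outgroup: the derived state is whichever differs from the outgroup's state, so for II, III the derived state is '0', and for the remaining characters it is '1'.
I (derived state '1') is shared by Taxon 2, Taxon 3, and Taxon 9 — a synapomorphy uniting that clade.
II (derived state '0') is shared by all ingroup taxa — unites the whole ingroup.
III: derived state '0' in Taxon 2 and Taxon 9 only — synapomorphy for {Taxon 2, Taxon 9}.
Only Taxon 2, Taxon 3, Taxon 6, and Taxon 9 show the derived state '1' for IV, supporting them as a clade.
V (derived state '1') is unique to Taxon 2 (autapomorphy; uninformative for grouping).
VI (derived state '1') is unique to Taxon 2 (autapomorphy; uninformative for grouping).
Most parsimonious ingroup topology: (((Taxon 3,(Taxon 9,Taxon 2)),Taxon 6),Taxon 8).
Taxon 6 and Taxon 3 share a more recent common ancestor with each other than either does with Taxon 8, so Taxon 8 is the least closely related of the three.

Taxon 8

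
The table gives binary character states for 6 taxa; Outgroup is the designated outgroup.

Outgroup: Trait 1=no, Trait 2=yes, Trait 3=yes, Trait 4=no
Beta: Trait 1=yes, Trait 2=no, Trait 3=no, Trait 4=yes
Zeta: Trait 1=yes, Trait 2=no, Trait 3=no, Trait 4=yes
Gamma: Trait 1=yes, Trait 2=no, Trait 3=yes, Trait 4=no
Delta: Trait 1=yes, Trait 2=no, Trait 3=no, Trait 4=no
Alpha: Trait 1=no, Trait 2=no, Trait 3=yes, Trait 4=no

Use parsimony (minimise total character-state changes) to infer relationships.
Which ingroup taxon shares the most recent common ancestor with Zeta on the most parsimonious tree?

Beta

Character polarity is set by the outgroup: the derived state is whichever differs from the outgroup's state, so for Trait 2, Trait 3 the derived state is 'no', and for the remaining characters it is 'yes'.
Trait 1: derived state 'yes' in Beta, Delta, Gamma, and Zeta only — synapomorphy for {Beta, Delta, Gamma, Zeta}.
All ingroup taxa share the derived state 'no' for Trait 2; it defines the ingroup but does not resolve relationships within it.
Only Beta, Delta, and Zeta show the derived state 'no' for Trait 3, supporting them as a clade.
Trait 4: derived state 'yes' in Beta and Zeta only — synapomorphy for {Beta, Zeta}.
Most parsimonious ingroup topology: ((((Beta,Zeta),Delta),Gamma),Alpha).
Zeta and Beta form a cherry on this tree, so they are sister taxa.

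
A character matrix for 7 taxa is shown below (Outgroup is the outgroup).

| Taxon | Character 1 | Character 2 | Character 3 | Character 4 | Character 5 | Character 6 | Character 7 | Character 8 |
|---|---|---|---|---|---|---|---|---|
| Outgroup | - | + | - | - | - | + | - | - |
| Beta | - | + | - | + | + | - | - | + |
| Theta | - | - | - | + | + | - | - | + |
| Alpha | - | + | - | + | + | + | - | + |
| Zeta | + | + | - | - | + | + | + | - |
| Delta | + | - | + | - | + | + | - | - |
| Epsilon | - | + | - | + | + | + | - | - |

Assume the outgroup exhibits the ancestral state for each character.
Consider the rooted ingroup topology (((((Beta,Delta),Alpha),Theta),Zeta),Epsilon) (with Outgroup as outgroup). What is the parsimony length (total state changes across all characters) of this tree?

14

Map each character onto (((((Beta,Delta),Alpha),Theta),Zeta),Epsilon) (rooted by Outgroup) and count the minimum state changes it requires (Fitch parsimony):
Character 1: 2; Character 2: 2; Character 3: 1; Character 4: 3; Character 5: 1; Character 6: 2; Character 7: 1; Character 8: 2.
Total tree length = 14.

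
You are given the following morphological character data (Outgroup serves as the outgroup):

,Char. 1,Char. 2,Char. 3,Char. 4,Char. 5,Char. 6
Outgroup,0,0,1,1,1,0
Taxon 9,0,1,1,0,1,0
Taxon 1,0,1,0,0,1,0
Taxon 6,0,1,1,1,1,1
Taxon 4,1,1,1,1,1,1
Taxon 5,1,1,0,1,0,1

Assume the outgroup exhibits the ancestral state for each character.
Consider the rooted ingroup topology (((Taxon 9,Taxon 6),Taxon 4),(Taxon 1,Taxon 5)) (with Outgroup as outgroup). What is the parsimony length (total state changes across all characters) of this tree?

Map each character onto (((Taxon 9,Taxon 6),Taxon 4),(Taxon 1,Taxon 5)) (rooted by Outgroup) and count the minimum state changes it requires (Fitch parsimony):
Char. 1: 2; Char. 2: 1; Char. 3: 1; Char. 4: 2; Char. 5: 1; Char. 6: 3.
Total tree length = 10.

10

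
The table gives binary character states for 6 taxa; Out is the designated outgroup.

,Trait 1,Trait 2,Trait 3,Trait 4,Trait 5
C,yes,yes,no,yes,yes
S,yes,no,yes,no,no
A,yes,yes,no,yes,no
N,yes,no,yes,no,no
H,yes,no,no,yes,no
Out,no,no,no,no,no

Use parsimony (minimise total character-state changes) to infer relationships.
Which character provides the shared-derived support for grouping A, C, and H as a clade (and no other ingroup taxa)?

The outgroup has state 'no' for every character, so 'yes' is the derived state throughout.
All ingroup taxa share the derived state 'yes' for Trait 1; it defines the ingroup but does not resolve relationships within it.
Only A and C show the derived state 'yes' for Trait 2, supporting them as a clade.
Only N and S show the derived state 'yes' for Trait 3, supporting them as a clade.
Only A, C, and H show the derived state 'yes' for Trait 4, supporting them as a clade.
Trait 5: derived state 'yes' in C only — an autapomorphy, so it tells us nothing about relationships among taxa.
Most parsimonious ingroup topology: ((H,(A,C)),(N,S)).
The clade {A, C, H} is supported by Trait 4: its derived state 'yes' occurs in exactly those taxa and in no other taxon (including the outgroup).

Trait 4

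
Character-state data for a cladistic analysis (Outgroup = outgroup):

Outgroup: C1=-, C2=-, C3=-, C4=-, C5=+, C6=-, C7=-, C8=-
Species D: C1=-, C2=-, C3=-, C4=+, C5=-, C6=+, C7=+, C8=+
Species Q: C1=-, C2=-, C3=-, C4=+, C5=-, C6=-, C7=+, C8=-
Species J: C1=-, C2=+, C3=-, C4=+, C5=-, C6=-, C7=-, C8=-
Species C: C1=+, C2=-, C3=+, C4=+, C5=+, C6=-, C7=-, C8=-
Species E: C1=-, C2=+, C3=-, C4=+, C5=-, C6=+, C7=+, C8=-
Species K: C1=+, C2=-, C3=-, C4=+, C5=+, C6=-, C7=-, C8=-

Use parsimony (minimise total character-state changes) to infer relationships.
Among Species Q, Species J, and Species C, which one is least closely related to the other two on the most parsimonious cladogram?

Species C

Character polarity is set by the outgroup: the derived state is whichever differs from the outgroup's state, so for C5 the derived state is '-', and for the remaining characters it is '+'.
C1: derived state '+' in Species C and Species K only — synapomorphy for {Species C, Species K}.
C2 (state '+') occurs in Species E and Species J but conflicts with the nesting implied by the other characters — most parsimoniously interpreted as homoplasy.
C3 (derived state '+') is unique to Species C (autapomorphy; uninformative for grouping).
C4 (derived state '+') is shared by all ingroup taxa — unites the whole ingroup.
C5 (derived state '-') is shared by Species D, Species E, Species J, and Species Q — a synapomorphy uniting that clade.
Only Species D and Species E show the derived state '+' for C6, supporting them as a clade.
C7 (derived state '+') is shared by Species D, Species E, and Species Q — a synapomorphy uniting that clade.
C8 (derived state '+') is unique to Species D (autapomorphy; uninformative for grouping).
Most parsimonious ingroup topology: ((((Species D,Species E),Species Q),Species J),(Species C,Species K)).
Species Q and Species J share a more recent common ancestor with each other than either does with Species C, so Species C is the least closely related of the three.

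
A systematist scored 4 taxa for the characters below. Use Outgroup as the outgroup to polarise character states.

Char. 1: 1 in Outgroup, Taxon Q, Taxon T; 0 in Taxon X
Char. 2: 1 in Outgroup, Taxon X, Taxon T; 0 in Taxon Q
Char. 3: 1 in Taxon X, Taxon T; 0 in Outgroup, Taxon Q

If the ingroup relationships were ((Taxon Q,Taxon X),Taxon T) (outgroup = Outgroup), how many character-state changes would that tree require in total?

Map each character onto ((Taxon Q,Taxon X),Taxon T) (rooted by Outgroup) and count the minimum state changes it requires (Fitch parsimony):
Char. 1: 1; Char. 2: 1; Char. 3: 2.
Total tree length = 4.

4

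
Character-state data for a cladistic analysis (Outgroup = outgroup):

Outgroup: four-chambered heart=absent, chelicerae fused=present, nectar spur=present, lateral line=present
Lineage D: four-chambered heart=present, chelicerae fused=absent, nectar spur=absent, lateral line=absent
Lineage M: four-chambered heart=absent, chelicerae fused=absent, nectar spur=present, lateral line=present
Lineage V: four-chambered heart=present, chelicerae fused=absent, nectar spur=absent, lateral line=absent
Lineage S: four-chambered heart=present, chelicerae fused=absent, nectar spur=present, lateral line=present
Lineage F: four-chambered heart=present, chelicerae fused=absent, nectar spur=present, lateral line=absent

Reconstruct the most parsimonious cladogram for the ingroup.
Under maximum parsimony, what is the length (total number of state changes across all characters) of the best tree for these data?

Character polarity is set by the outgroup: the derived state is whichever differs from the outgroup's state, so for chelicerae fused, nectar spur, lateral line the derived state is 'absent', and for the remaining characters it is 'present'.
four-chambered heart: derived state 'present' in Lineage D, Lineage F, Lineage S, and Lineage V only — synapomorphy for {Lineage D, Lineage F, Lineage S, Lineage V}.
All ingroup taxa share the derived state 'absent' for chelicerae fused; it defines the ingroup but does not resolve relationships within it.
nectar spur: derived state 'absent' in Lineage D and Lineage V only — synapomorphy for {Lineage D, Lineage V}.
lateral line (derived state 'absent') is shared by Lineage D, Lineage F, and Lineage V — a synapomorphy uniting that clade.
Most parsimonious ingroup topology: ((((Lineage D,Lineage V),Lineage F),Lineage S),Lineage M).
Changes per character on this tree: four-chambered heart: 1; chelicerae fused: 1; nectar spur: 1; lateral line: 1.
Total = 4.

4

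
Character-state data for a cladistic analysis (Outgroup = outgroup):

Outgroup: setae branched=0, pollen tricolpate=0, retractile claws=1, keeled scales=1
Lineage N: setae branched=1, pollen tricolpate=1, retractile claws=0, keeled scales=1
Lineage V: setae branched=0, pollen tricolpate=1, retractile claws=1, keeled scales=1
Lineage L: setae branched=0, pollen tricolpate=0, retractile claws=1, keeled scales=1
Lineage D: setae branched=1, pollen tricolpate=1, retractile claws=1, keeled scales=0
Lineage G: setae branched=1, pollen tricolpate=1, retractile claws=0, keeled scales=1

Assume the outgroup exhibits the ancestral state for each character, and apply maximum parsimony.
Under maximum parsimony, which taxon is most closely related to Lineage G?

Lineage N

Character polarity is set by the outgroup: the derived state is whichever differs from the outgroup's state, so for retractile claws, keeled scales the derived state is '0', and for the remaining characters it is '1'.
setae branched: derived state '1' in Lineage D, Lineage G, and Lineage N only — synapomorphy for {Lineage D, Lineage G, Lineage N}.
pollen tricolpate (derived state '1') is shared by Lineage D, Lineage G, Lineage N, and Lineage V — a synapomorphy uniting that clade.
retractile claws: derived state '0' in Lineage G and Lineage N only — synapomorphy for {Lineage G, Lineage N}.
keeled scales: derived state '0' in Lineage D only — an autapomorphy, so it tells us nothing about relationships among taxa.
Most parsimonious ingroup topology: ((((Lineage N,Lineage G),Lineage D),Lineage V),Lineage L).
Lineage G and Lineage N form a cherry on this tree, so they are sister taxa.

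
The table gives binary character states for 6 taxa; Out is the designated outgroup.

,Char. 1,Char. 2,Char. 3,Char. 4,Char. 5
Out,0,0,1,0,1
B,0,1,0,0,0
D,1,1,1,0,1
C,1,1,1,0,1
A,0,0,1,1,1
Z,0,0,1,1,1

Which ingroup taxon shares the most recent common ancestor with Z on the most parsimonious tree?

A

Character polarity is set by the outgroup: the derived state is whichever differs from the outgroup's state, so for Char. 3, Char. 5 the derived state is '0', and for the remaining characters it is '1'.
Only C and D show the derived state '1' for Char. 1, supporting them as a clade.
Char. 2: derived state '1' in B, C, and D only — synapomorphy for {B, C, D}.
Char. 3: derived state '0' in B only — an autapomorphy, so it tells us nothing about relationships among taxa.
Only A and Z show the derived state '1' for Char. 4, supporting them as a clade.
Char. 5: derived state '0' in B only — an autapomorphy, so it tells us nothing about relationships among taxa.
Most parsimonious ingroup topology: ((B,(D,C)),(A,Z)).
Z and A form a cherry on this tree, so they are sister taxa.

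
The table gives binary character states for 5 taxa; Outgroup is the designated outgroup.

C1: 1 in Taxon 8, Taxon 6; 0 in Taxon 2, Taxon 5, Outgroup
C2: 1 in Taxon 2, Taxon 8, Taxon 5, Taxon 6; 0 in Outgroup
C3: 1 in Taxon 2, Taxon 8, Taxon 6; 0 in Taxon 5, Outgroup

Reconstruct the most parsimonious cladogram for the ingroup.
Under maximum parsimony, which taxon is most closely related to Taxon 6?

Taxon 8

The outgroup has state '0' for every character, so '1' is the derived state throughout.
Only Taxon 6 and Taxon 8 show the derived state '1' for C1, supporting them as a clade.
C2 (derived state '1') is shared by all ingroup taxa — unites the whole ingroup.
C3 (derived state '1') is shared by Taxon 2, Taxon 6, and Taxon 8 — a synapomorphy uniting that clade.
Most parsimonious ingroup topology: ((Taxon 2,(Taxon 8,Taxon 6)),Taxon 5).
Taxon 6 and Taxon 8 form a cherry on this tree, so they are sister taxa.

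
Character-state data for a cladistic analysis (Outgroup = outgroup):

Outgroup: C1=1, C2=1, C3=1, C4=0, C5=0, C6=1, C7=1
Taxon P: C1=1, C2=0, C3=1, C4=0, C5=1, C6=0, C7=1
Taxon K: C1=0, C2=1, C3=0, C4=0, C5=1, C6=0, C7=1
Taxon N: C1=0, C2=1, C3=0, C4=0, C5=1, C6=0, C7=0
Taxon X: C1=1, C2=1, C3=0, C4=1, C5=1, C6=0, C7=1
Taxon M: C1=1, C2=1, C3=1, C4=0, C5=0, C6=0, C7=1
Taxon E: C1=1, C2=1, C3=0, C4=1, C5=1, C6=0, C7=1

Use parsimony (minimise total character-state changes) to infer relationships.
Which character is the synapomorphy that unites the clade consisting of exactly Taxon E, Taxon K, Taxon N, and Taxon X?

C3

Character polarity is set by the outgroup: the derived state is whichever differs from the outgroup's state, so for C1, C2, C3, C6, C7 the derived state is '0', and for the remaining characters it is '1'.
C1: derived state '0' in Taxon K and Taxon N only — synapomorphy for {Taxon K, Taxon N}.
C2: derived state '0' in Taxon P only — an autapomorphy, so it tells us nothing about relationships among taxa.
Only Taxon E, Taxon K, Taxon N, and Taxon X show the derived state '0' for C3, supporting them as a clade.
Only Taxon E and Taxon X show the derived state '1' for C4, supporting them as a clade.
C5 (derived state '1') is shared by Taxon E, Taxon K, Taxon N, Taxon P, and Taxon X — a synapomorphy uniting that clade.
C6 (derived state '0') is shared by all ingroup taxa — unites the whole ingroup.
C7: derived state '0' in Taxon N only — an autapomorphy, so it tells us nothing about relationships among taxa.
Most parsimonious ingroup topology: ((Taxon P,((Taxon K,Taxon N),(Taxon X,Taxon E))),Taxon M).
The clade {Taxon E, Taxon K, Taxon N, Taxon X} is supported by C3: its derived state '0' occurs in exactly those taxa and in no other taxon (including the outgroup).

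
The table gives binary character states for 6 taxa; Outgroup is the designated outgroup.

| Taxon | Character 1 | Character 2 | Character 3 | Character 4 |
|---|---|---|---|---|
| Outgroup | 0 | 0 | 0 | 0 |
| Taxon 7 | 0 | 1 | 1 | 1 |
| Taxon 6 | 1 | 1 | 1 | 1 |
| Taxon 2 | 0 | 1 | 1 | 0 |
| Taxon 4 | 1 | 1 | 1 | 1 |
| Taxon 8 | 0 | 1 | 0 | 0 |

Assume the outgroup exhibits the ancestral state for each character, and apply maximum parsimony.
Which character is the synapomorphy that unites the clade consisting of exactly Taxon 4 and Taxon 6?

The outgroup has state '0' for every character, so '1' is the derived state throughout.
Character 1: derived state '1' in Taxon 4 and Taxon 6 only — synapomorphy for {Taxon 4, Taxon 6}.
Character 2 (derived state '1') is shared by all ingroup taxa — unites the whole ingroup.
Character 3: derived state '1' in Taxon 2, Taxon 4, Taxon 6, and Taxon 7 only — synapomorphy for {Taxon 2, Taxon 4, Taxon 6, Taxon 7}.
Character 4: derived state '1' in Taxon 4, Taxon 6, and Taxon 7 only — synapomorphy for {Taxon 4, Taxon 6, Taxon 7}.
Most parsimonious ingroup topology: (((Taxon 7,(Taxon 6,Taxon 4)),Taxon 2),Taxon 8).
The clade {Taxon 4, Taxon 6} is supported by Character 1: its derived state '1' occurs in exactly those taxa and in no other taxon (including the outgroup).

Character 1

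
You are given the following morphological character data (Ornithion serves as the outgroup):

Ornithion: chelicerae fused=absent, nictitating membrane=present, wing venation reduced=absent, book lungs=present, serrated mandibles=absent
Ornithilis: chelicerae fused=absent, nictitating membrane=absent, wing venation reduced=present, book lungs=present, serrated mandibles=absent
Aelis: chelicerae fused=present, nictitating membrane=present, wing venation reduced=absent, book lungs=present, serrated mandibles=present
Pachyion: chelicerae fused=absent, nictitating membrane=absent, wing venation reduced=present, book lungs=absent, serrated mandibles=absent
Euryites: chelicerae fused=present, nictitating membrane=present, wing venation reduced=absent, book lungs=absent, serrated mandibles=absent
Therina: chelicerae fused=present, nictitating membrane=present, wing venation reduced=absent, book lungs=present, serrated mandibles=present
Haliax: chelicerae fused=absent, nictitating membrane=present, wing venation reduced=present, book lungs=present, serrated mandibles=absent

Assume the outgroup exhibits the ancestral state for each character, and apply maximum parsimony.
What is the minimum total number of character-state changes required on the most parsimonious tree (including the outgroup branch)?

6

Character polarity is set by the outgroup: the derived state is whichever differs from the outgroup's state, so for nictitating membrane, book lungs the derived state is 'absent', and for the remaining characters it is 'present'.
chelicerae fused (derived state 'present') is shared by Aelis, Euryites, and Therina — a synapomorphy uniting that clade.
nictitating membrane: derived state 'absent' in Ornithilis and Pachyion only — synapomorphy for {Ornithilis, Pachyion}.
wing venation reduced: derived state 'present' in Haliax, Ornithilis, and Pachyion only — synapomorphy for {Haliax, Ornithilis, Pachyion}.
book lungs groups Euryites and Pachyion, which is incompatible with the clades supported by the remaining characters; treating it as convergent (homoplasy) costs fewer steps than any alternative tree.
serrated mandibles: derived state 'present' in Aelis and Therina only — synapomorphy for {Aelis, Therina}.
Most parsimonious ingroup topology: (((Ornithilis,Pachyion),Haliax),((Aelis,Therina),Euryites)).
Changes per character on this tree: chelicerae fused: 1; nictitating membrane: 1; wing venation reduced: 1; book lungs: 2; serrated mandibles: 1.
Total = 6.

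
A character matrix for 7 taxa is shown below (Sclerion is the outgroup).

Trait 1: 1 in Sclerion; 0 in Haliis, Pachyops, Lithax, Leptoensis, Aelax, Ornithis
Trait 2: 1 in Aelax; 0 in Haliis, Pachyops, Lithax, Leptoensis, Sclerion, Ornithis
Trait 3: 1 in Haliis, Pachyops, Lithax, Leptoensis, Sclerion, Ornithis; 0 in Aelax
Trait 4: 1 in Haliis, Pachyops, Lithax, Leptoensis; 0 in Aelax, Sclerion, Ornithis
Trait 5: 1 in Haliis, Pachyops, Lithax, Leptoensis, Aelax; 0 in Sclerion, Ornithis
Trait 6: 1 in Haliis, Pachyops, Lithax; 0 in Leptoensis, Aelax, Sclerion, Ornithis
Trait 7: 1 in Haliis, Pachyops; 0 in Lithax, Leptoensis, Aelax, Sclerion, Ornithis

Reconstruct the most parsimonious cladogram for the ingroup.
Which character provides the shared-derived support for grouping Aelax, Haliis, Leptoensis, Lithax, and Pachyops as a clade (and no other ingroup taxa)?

Trait 5

Character polarity is set by the outgroup: the derived state is whichever differs from the outgroup's state, so for Trait 1, Trait 3 the derived state is '0', and for the remaining characters it is '1'.
Trait 1 (derived state '0') is shared by all ingroup taxa — unites the whole ingroup.
Trait 2: derived state '1' in Aelax only — an autapomorphy, so it tells us nothing about relationships among taxa.
Trait 3: derived state '0' in Aelax only — an autapomorphy, so it tells us nothing about relationships among taxa.
Trait 4 (derived state '1') is shared by Haliis, Leptoensis, Lithax, and Pachyops — a synapomorphy uniting that clade.
Trait 5: derived state '1' in Aelax, Haliis, Leptoensis, Lithax, and Pachyops only — synapomorphy for {Aelax, Haliis, Leptoensis, Lithax, Pachyops}.
Only Haliis, Lithax, and Pachyops show the derived state '1' for Trait 6, supporting them as a clade.
Trait 7: derived state '1' in Haliis and Pachyops only — synapomorphy for {Haliis, Pachyops}.
Most parsimonious ingroup topology: (((Leptoensis,((Haliis,Pachyops),Lithax)),Aelax),Ornithis).
The clade {Aelax, Haliis, Leptoensis, Lithax, Pachyops} is supported by Trait 5: its derived state '1' occurs in exactly those taxa and in no other taxon (including the outgroup).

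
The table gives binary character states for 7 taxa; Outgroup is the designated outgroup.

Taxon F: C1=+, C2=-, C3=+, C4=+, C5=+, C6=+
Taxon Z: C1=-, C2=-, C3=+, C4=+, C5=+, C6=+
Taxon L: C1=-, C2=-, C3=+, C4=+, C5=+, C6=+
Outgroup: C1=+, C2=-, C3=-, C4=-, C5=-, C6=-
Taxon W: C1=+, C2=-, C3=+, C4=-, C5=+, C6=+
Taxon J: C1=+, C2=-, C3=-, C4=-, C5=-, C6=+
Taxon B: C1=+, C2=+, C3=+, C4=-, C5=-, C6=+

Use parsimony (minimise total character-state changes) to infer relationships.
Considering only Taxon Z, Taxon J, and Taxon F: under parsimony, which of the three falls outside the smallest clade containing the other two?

Character polarity is set by the outgroup: the derived state is whichever differs from the outgroup's state, so for C1 the derived state is '-', and for the remaining characters it is '+'.
Only Taxon L and Taxon Z show the derived state '-' for C1, supporting them as a clade.
C2 (derived state '+') is unique to Taxon B (autapomorphy; uninformative for grouping).
Only Taxon B, Taxon F, Taxon L, Taxon W, and Taxon Z show the derived state '+' for C3, supporting them as a clade.
C4 (derived state '+') is shared by Taxon F, Taxon L, and Taxon Z — a synapomorphy uniting that clade.
C5: derived state '+' in Taxon F, Taxon L, Taxon W, and Taxon Z only — synapomorphy for {Taxon F, Taxon L, Taxon W, Taxon Z}.
C6 (derived state '+') is shared by all ingroup taxa — unites the whole ingroup.
Most parsimonious ingroup topology: (((Taxon W,((Taxon Z,Taxon L),Taxon F)),Taxon B),Taxon J).
Taxon Z and Taxon F share a more recent common ancestor with each other than either does with Taxon J, so Taxon J is the least closely related of the three.

Taxon J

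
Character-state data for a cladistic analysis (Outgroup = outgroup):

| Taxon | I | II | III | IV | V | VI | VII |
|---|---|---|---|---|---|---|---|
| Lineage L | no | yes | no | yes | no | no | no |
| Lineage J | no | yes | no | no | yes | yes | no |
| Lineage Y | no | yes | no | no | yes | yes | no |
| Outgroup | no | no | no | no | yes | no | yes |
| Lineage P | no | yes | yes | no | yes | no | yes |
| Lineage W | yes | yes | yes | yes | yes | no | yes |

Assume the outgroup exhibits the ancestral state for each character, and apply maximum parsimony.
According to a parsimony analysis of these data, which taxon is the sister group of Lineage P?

Lineage W

Character polarity is set by the outgroup: the derived state is whichever differs from the outgroup's state, so for V, VII the derived state is 'no', and for the remaining characters it is 'yes'.
I: derived state 'yes' in Lineage W only — an autapomorphy, so it tells us nothing about relationships among taxa.
II (derived state 'yes') is shared by all ingroup taxa — unites the whole ingroup.
III (derived state 'yes') is shared by Lineage P and Lineage W — a synapomorphy uniting that clade.
IV (state 'yes') occurs in Lineage L and Lineage W but conflicts with the nesting implied by the other characters — most parsimoniously interpreted as homoplasy.
V: derived state 'no' in Lineage L only — an autapomorphy, so it tells us nothing about relationships among taxa.
Only Lineage J and Lineage Y show the derived state 'yes' for VI, supporting them as a clade.
VII (derived state 'no') is shared by Lineage J, Lineage L, and Lineage Y — a synapomorphy uniting that clade.
Most parsimonious ingroup topology: (((Lineage J,Lineage Y),Lineage L),(Lineage P,Lineage W)).
Lineage P and Lineage W form a cherry on this tree, so they are sister taxa.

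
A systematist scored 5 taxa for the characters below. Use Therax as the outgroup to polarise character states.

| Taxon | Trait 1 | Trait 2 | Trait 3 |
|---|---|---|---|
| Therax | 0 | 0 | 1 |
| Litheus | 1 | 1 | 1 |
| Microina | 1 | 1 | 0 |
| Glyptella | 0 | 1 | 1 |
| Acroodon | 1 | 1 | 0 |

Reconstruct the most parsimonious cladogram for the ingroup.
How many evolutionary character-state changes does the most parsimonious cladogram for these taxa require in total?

3

Character polarity is set by the outgroup: the derived state is whichever differs from the outgroup's state, so for Trait 3 the derived state is '0', and for the remaining characters it is '1'.
Trait 1 (derived state '1') is shared by Acroodon, Litheus, and Microina — a synapomorphy uniting that clade.
Trait 2 (derived state '1') is shared by all ingroup taxa — unites the whole ingroup.
Only Acroodon and Microina show the derived state '0' for Trait 3, supporting them as a clade.
Most parsimonious ingroup topology: ((Litheus,(Microina,Acroodon)),Glyptella).
Changes per character on this tree: Trait 1: 1; Trait 2: 1; Trait 3: 1.
Total = 3.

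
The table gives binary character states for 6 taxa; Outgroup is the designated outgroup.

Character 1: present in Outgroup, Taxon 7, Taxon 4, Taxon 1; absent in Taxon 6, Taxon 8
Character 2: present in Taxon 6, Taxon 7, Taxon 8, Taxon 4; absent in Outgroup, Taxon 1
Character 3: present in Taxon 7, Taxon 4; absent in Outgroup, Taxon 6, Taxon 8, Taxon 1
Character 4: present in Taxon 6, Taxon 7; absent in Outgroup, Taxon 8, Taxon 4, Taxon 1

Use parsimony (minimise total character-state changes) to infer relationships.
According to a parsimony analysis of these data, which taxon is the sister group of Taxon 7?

Character polarity is set by the outgroup: the derived state is whichever differs from the outgroup's state, so for Character 1 the derived state is 'absent', and for the remaining characters it is 'present'.
Only Taxon 6 and Taxon 8 show the derived state 'absent' for Character 1, supporting them as a clade.
Character 2: derived state 'present' in Taxon 4, Taxon 6, Taxon 7, and Taxon 8 only — synapomorphy for {Taxon 4, Taxon 6, Taxon 7, Taxon 8}.
Only Taxon 4 and Taxon 7 show the derived state 'present' for Character 3, supporting them as a clade.
Character 4 groups Taxon 6 and Taxon 7, which is incompatible with the clades supported by the remaining characters; treating it as convergent (homoplasy) costs fewer steps than any alternative tree.
Most parsimonious ingroup topology: (((Taxon 6,Taxon 8),(Taxon 7,Taxon 4)),Taxon 1).
Taxon 7 and Taxon 4 form a cherry on this tree, so they are sister taxa.

Taxon 4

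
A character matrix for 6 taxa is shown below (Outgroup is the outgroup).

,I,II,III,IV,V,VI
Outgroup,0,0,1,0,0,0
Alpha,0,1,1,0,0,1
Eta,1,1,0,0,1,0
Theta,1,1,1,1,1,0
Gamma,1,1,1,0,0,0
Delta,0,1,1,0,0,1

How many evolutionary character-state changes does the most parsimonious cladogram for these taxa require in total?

Character polarity is set by the outgroup: the derived state is whichever differs from the outgroup's state, so for III the derived state is '0', and for the remaining characters it is '1'.
Only Eta, Gamma, and Theta show the derived state '1' for I, supporting them as a clade.
All ingroup taxa share the derived state '1' for II; it defines the ingroup but does not resolve relationships within it.
III: derived state '0' in Eta only — an autapomorphy, so it tells us nothing about relationships among taxa.
IV: derived state '1' in Theta only — an autapomorphy, so it tells us nothing about relationships among taxa.
V (derived state '1') is shared by Eta and Theta — a synapomorphy uniting that clade.
Only Alpha and Delta show the derived state '1' for VI, supporting them as a clade.
Most parsimonious ingroup topology: ((Alpha,Delta),((Eta,Theta),Gamma)).
Changes per character on this tree: I: 1; II: 1; III: 1; IV: 1; V: 1; VI: 1.
Total = 6.

6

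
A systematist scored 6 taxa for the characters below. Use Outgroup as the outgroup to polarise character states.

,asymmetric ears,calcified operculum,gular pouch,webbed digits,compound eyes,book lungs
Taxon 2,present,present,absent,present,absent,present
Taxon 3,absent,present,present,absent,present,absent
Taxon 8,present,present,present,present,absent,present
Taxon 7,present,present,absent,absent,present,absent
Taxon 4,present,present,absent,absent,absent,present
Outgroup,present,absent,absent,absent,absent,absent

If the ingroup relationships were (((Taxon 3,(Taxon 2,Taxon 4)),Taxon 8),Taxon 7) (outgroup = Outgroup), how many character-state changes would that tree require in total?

10

Map each character onto (((Taxon 3,(Taxon 2,Taxon 4)),Taxon 8),Taxon 7) (rooted by Outgroup) and count the minimum state changes it requires (Fitch parsimony):
asymmetric ears: 1; calcified operculum: 1; gular pouch: 2; webbed digits: 2; compound eyes: 2; book lungs: 2.
Total tree length = 10.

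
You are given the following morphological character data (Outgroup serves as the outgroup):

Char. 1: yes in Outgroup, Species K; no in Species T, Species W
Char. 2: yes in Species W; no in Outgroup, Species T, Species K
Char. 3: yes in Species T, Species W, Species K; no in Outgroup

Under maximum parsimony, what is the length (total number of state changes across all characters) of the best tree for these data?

Character polarity is set by the outgroup: the derived state is whichever differs from the outgroup's state, so for Char. 1 the derived state is 'no', and for the remaining characters it is 'yes'.
Char. 1: derived state 'no' in Species T and Species W only — synapomorphy for {Species T, Species W}.
Char. 2 (derived state 'yes') is unique to Species W (autapomorphy; uninformative for grouping).
All ingroup taxa share the derived state 'yes' for Char. 3; it defines the ingroup but does not resolve relationships within it.
Most parsimonious ingroup topology: ((Species T,Species W),Species K).
Changes per character on this tree: Char. 1: 1; Char. 2: 1; Char. 3: 1.
Total = 3.

3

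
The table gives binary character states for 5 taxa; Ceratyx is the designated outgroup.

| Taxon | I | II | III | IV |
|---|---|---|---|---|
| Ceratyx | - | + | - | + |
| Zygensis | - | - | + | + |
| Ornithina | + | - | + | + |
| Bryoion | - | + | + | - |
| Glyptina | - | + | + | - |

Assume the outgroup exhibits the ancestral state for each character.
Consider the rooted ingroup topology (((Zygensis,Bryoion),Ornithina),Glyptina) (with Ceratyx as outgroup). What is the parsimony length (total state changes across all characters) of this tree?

Map each character onto (((Zygensis,Bryoion),Ornithina),Glyptina) (rooted by Ceratyx) and count the minimum state changes it requires (Fitch parsimony):
I: 1; II: 2; III: 1; IV: 2.
Total tree length = 6.

6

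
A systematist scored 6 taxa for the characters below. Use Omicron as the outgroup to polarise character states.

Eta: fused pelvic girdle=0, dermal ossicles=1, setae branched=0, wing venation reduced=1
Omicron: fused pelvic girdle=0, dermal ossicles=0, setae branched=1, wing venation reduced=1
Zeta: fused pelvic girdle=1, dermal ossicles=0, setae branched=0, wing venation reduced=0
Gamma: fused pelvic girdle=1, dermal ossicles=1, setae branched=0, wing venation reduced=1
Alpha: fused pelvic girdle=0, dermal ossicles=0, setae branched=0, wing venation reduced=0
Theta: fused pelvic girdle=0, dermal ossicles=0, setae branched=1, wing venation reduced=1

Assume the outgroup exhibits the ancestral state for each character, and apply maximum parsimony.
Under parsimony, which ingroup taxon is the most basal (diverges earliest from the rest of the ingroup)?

Theta

Character polarity is set by the outgroup: the derived state is whichever differs from the outgroup's state, so for setae branched, wing venation reduced the derived state is '0', and for the remaining characters it is '1'.
fused pelvic girdle groups Gamma and Zeta, which is incompatible with the clades supported by the remaining characters; treating it as convergent (homoplasy) costs fewer steps than any alternative tree.
Only Eta and Gamma show the derived state '1' for dermal ossicles, supporting them as a clade.
setae branched: derived state '0' in Alpha, Eta, Gamma, and Zeta only — synapomorphy for {Alpha, Eta, Gamma, Zeta}.
wing venation reduced (derived state '0') is shared by Alpha and Zeta — a synapomorphy uniting that clade.
Most parsimonious ingroup topology: (((Zeta,Alpha),(Gamma,Eta)),Theta).
Theta is sister to the clade containing all other ingroup taxa, so it is the earliest-diverging (most basal) ingroup lineage.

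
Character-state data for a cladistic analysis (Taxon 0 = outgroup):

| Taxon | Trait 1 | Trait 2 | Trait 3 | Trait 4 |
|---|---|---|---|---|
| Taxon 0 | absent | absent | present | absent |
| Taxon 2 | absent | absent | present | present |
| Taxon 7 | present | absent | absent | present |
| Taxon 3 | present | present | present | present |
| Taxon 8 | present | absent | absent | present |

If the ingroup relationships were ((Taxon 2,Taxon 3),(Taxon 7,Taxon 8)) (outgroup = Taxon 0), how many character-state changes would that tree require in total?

Map each character onto ((Taxon 2,Taxon 3),(Taxon 7,Taxon 8)) (rooted by Taxon 0) and count the minimum state changes it requires (Fitch parsimony):
Trait 1: 2; Trait 2: 1; Trait 3: 1; Trait 4: 1.
Total tree length = 5.

5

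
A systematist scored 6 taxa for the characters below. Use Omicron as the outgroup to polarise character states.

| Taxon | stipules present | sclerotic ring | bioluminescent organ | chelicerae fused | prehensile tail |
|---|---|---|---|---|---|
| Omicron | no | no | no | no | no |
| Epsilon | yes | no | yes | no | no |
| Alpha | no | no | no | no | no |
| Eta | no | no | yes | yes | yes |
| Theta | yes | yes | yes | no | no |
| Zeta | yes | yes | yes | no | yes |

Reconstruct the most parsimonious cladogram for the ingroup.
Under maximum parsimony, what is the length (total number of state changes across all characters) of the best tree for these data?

The outgroup has state 'no' for every character, so 'yes' is the derived state throughout.
Only Epsilon, Theta, and Zeta show the derived state 'yes' for stipules present, supporting them as a clade.
sclerotic ring: derived state 'yes' in Theta and Zeta only — synapomorphy for {Theta, Zeta}.
bioluminescent organ (derived state 'yes') is shared by Epsilon, Eta, Theta, and Zeta — a synapomorphy uniting that clade.
chelicerae fused (derived state 'yes') is unique to Eta (autapomorphy; uninformative for grouping).
prehensile tail (state 'yes') occurs in Eta and Zeta but conflicts with the nesting implied by the other characters — most parsimoniously interpreted as homoplasy.
Most parsimonious ingroup topology: (((Epsilon,(Theta,Zeta)),Eta),Alpha).
Changes per character on this tree: stipules present: 1; sclerotic ring: 1; bioluminescent organ: 1; chelicerae fused: 1; prehensile tail: 2.
Total = 6.

6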